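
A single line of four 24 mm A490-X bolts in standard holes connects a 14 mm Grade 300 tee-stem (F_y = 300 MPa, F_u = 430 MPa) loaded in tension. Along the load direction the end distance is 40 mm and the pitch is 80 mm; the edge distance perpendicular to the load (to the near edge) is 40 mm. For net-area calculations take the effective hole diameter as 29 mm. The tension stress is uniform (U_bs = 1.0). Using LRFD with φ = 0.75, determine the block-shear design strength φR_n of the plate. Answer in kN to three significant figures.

Shear plane L_v = 40 + 3·80 = 280 mm; A_gv = 280 × 14 = 3920 mm².
A_nv = (280 − 3.5·29) × 14 = 2499 mm².
A_nt = (40 − 0.5·29) × 14 = 357 mm².
0.6 F_u A_nv = 644.7 kN; 0.6 F_y A_gv = 705.6 kN → shear rupture governs the shear term.
R_n = 644.7 + 1.0 × 430 × 357 / 1000 = 798.3 kN.
Design strength φR_n = 0.75 × 798.3 = 599 kN.

599 kN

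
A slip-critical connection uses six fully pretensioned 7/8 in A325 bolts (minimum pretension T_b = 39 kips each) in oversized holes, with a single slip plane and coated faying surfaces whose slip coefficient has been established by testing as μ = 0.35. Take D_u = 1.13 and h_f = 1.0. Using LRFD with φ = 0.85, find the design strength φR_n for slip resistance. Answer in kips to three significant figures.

R_n = μ · D_u · h_f · T_b · n_s · n_b = 0.35 × 1.13 × 1.0 × 39 × 1 × 6 = 92.55 kips.
Design strength φR_n = 0.85 × 92.55 = 78.7 kips.

78.7 kips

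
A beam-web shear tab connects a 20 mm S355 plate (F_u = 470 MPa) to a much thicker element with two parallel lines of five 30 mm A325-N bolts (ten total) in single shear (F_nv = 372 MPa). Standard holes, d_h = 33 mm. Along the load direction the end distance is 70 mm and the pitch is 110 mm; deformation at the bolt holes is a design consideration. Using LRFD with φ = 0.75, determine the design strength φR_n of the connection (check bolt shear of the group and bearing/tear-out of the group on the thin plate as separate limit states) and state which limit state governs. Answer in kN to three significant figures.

Bolt shear: A_b = π·30²/4 = 706.9 mm²; R_n = 372 × 706.9 × 10 × 1 / 1000 = 2630 kN → 0.75 × 2630 = 1970 kN.
Bearing (1.2 l_c t F_u ≤ 2.4 d t F_u): upper limit = 2.4·30·20·470 / 1000 = 676.8 kN.
  Edge l_c = 70 − 33/2 = 53.5 → r_n = 603.5 kN; interior l_c = 110 − 33 = 77 → r_n = 676.8 kN.
  R_n,bearing = 2·603.5 + 8·676.8 = 6621 kN → 0.75 × 6621 = 4970 kN.
Bolt shear governs: 1970 kN.

1970 kN (bolt shear governs)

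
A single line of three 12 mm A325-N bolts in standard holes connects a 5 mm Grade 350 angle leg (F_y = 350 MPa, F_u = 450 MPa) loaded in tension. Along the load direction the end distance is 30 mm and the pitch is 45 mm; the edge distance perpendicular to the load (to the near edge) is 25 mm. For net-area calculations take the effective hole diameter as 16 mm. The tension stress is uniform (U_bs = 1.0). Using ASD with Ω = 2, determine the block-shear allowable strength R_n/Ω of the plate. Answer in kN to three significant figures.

73.1 kN

Shear plane L_v = 30 + 2·45 = 120 mm; A_gv = 120 × 5 = 600 mm².
A_nv = (120 − 2.5·16) × 5 = 400 mm².
A_nt = (25 − 0.5·16) × 5 = 85 mm².
0.6 F_u A_nv = 108 kN; 0.6 F_y A_gv = 126 kN → shear rupture governs the shear term.
R_n = 108 + 1.0 × 450 × 85 / 1000 = 146.2 kN.
Allowable strength R_n/Ω = 146.2 / 2 = 73.1 kN.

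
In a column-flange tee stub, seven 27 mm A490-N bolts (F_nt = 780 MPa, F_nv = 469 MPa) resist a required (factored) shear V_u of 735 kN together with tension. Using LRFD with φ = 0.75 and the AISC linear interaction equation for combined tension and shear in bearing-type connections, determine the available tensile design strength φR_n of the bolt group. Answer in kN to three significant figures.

1830 kN

A_b = π·27²/4 = 572.6 mm²; f_rv = 735 × 1000 / (7 × 572.6) = 183.4 MPa.
F'_nt = 1.3 F_nt − (F_nt / φF_nv) f_rv = 1.3·780 − (780/(0.75·469))·183.4 = 607.3 MPa, capped at F_nt → F'_nt = 607.3 MPa.
R_n = F'_nt · A_b · n = 607.3 × 572.6 × 7 / 1000 = 2434 kN.
Design strength φR_n = 0.75 × 2434 = 1830 kN.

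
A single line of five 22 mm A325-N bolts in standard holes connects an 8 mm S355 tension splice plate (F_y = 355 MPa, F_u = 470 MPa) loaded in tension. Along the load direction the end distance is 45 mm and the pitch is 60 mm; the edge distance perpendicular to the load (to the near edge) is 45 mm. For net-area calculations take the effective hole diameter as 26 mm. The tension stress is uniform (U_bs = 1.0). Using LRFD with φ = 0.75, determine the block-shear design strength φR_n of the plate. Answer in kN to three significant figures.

374 kN

Shear plane L_v = 45 + 4·60 = 285 mm; A_gv = 285 × 8 = 2280 mm².
A_nv = (285 − 4.5·26) × 8 = 1344 mm².
A_nt = (45 − 0.5·26) × 8 = 256 mm².
0.6 F_u A_nv = 379 kN; 0.6 F_y A_gv = 485.6 kN → shear rupture governs the shear term.
R_n = 379 + 1.0 × 470 × 256 / 1000 = 499.3 kN.
Design strength φR_n = 0.75 × 499.3 = 374 kN.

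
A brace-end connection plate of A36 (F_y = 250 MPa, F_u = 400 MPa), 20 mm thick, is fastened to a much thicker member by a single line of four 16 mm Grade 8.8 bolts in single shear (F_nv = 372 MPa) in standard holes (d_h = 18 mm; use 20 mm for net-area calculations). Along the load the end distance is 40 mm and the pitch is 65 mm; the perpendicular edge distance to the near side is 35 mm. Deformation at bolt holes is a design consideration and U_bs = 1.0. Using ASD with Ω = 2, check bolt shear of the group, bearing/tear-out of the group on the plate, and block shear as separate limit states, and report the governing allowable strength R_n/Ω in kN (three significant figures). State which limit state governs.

150 kN (bolt shear governs)

Bolt shear: A_b = π·16²/4 = 201.1 mm²; R_n = 372 × 201.1 × 4 × 1 / 1000 = 299.2 kN → 299.2 / 2 = 150 kN.
Bearing: edge l_c = 31, r_n = 297.6 kN; interior l_c = 47, r_n = 307.2 kN; R_n = 297.6 + 3·307.2 = 1219 kN → 610 kN.
Block shear: A_gv = 4700, A_nv = 3300, A_nt = 500 mm²; R_n = min(0.6F_uA_nv, 0.6F_yA_gv) + U_bs·F_u·A_nt = 905 kN → 452 kN.
Bolt shear governs: 150 kN.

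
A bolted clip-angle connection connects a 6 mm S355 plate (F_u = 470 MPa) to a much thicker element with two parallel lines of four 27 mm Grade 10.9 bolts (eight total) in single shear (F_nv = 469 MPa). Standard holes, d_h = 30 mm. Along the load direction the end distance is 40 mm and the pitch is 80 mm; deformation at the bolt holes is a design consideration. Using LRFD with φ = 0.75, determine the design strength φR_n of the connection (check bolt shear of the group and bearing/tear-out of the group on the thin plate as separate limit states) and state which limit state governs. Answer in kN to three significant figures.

Bolt shear: A_b = π·27²/4 = 572.6 mm²; R_n = 469 × 572.6 × 8 × 1 / 1000 = 2148 kN → 0.75 × 2148 = 1610 kN.
Bearing (1.2 l_c t F_u ≤ 2.4 d t F_u): upper limit = 2.4·27·6·470 / 1000 = 182.7 kN.
  Edge l_c = 40 − 30/2 = 25 → r_n = 84.6 kN; interior l_c = 80 − 30 = 50 → r_n = 169.2 kN.
  R_n,bearing = 2·84.6 + 6·169.2 = 1184 kN → 0.75 × 1184 = 888 kN.
Bearing governs: 888 kN.

888 kN (bearing governs)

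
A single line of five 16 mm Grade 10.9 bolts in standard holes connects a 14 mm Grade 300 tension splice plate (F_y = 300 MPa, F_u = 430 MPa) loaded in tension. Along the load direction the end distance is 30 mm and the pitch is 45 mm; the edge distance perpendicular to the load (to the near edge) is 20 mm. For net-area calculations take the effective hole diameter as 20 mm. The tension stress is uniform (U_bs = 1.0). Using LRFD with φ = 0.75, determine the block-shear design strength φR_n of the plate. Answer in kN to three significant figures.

Shear plane L_v = 30 + 4·45 = 210 mm; A_gv = 210 × 14 = 2940 mm².
A_nv = (210 − 4.5·20) × 14 = 1680 mm².
A_nt = (20 − 0.5·20) × 14 = 140 mm².
0.6 F_u A_nv = 433.4 kN; 0.6 F_y A_gv = 529.2 kN → shear rupture governs the shear term.
R_n = 433.4 + 1.0 × 430 × 140 / 1000 = 493.6 kN.
Design strength φR_n = 0.75 × 493.6 = 370 kN.

370 kN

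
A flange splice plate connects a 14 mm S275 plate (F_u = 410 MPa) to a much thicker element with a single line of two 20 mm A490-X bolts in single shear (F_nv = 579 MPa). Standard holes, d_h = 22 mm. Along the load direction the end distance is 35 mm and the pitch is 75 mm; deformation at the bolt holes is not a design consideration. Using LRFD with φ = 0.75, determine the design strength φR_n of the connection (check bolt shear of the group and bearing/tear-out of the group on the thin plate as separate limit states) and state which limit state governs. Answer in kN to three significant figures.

273 kN (bolt shear governs)

Bolt shear: A_b = π·20²/4 = 314.2 mm²; R_n = 579 × 314.2 × 2 × 1 / 1000 = 363.8 kN → 0.75 × 363.8 = 273 kN.
Bearing (1.5 l_c t F_u ≤ 3.0 d t F_u): upper limit = 3.0·20·14·410 / 1000 = 344.4 kN.
  Edge l_c = 35 − 22/2 = 24 → r_n = 206.6 kN; interior l_c = 75 − 22 = 53 → r_n = 344.4 kN.
  R_n,bearing = 1·206.6 + 1·344.4 = 551 kN → 0.75 × 551 = 413 kN.
Bolt shear governs: 273 kN.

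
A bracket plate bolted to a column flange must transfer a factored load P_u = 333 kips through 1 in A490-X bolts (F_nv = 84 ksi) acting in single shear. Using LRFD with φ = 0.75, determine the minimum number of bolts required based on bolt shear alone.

A_b = π·1²/4 = 0.7854 in².
Per-bolt design strength φR_n = 0.75 × 84 × 0.7854 × 1 = 49.48 kips.
n ≥ 333 / 49.48 = 6.73 → use 7 bolts.

7 bolts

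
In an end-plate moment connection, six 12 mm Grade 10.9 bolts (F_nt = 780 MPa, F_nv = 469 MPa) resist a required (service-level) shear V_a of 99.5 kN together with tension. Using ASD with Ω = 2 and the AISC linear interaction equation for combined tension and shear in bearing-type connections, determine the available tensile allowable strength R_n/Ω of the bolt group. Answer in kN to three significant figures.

A_b = π·12²/4 = 113.1 mm²; f_rv = 99.5 × 1000 / (6 × 113.1) = 146.6 MPa.
F'_nt = 1.3 F_nt − (Ω F_nt / F_nv) f_rv = 1.3·780 − (2·780/469)·146.6 = 526.3 MPa, capped at F_nt → F'_nt = 526.3 MPa.
R_n = F'_nt · A_b · n = 526.3 × 113.1 × 6 / 1000 = 357.1 kN.
Allowable strength R_n/Ω = 357.1 / 2 = 179 kN.

179 kN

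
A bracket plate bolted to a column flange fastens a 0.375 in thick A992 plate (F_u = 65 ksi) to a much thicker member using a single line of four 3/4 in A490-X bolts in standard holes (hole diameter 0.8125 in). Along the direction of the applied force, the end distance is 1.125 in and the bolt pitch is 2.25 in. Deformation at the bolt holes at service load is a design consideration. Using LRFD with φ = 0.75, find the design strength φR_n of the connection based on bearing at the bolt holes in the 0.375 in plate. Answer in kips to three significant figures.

110 kips

Per bolt r_n = 1.2 l_c t F_u ≤ 2.4 d t F_u; upper limit = 2.4 × 0.75 × 0.375 × 65 = 43.87 kips.
Edge bolt: l_c = 1.125 − 0.8125/2 = 0.7188 in → 1.2 × 0.7188 × 0.375 × 65 = 21.02 → r_n = 21.02 kips.
Interior bolts: l_c = 2.25 − 0.8125 = 1.438 in → 1.2 × 1.438 × 0.375 × 65 = 42.05 → r_n = 42.05 kips.
R_n = 1 × 21.02 + 3 × 42.05 = 147.2 kips.
Design strength φR_n = 0.75 × 147.2 = 110 kips.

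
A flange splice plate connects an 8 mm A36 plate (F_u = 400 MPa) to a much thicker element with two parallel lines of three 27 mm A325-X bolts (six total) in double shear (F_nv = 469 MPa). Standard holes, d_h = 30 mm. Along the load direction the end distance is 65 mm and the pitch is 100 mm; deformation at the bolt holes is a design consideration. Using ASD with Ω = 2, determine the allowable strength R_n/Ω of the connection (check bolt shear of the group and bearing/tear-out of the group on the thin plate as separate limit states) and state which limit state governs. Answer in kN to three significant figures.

Bolt shear: A_b = π·27²/4 = 572.6 mm²; R_n = 469 × 572.6 × 6 × 2 / 1000 = 3222 kN → 3222 / 2 = 1610 kN.
Bearing (1.2 l_c t F_u ≤ 2.4 d t F_u): upper limit = 2.4·27·8·400 / 1000 = 207.4 kN.
  Edge l_c = 65 − 30/2 = 50 → r_n = 192 kN; interior l_c = 100 − 30 = 70 → r_n = 207.4 kN.
  R_n,bearing = 2·192 + 4·207.4 = 1213 kN → 1213 / 2 = 607 kN.
Bearing governs: 607 kN.

607 kN (bearing governs)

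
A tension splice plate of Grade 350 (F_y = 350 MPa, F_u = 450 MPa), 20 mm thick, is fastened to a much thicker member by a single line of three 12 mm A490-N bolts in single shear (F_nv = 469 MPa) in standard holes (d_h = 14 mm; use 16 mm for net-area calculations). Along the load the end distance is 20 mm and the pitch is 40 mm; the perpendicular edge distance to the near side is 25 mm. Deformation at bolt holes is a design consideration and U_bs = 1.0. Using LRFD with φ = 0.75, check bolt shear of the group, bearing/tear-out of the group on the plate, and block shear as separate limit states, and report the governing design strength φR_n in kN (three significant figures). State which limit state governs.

119 kN (bolt shear governs)

Bolt shear: A_b = π·12²/4 = 113.1 mm²; R_n = 469 × 113.1 × 3 × 1 / 1000 = 159.1 kN → 0.75 × 159.1 = 119 kN.
Bearing: edge l_c = 13, r_n = 140.4 kN; interior l_c = 26, r_n = 259.2 kN; R_n = 140.4 + 2·259.2 = 658.8 kN → 494 kN.
Block shear: A_gv = 2000, A_nv = 1200, A_nt = 340 mm²; R_n = min(0.6F_uA_nv, 0.6F_yA_gv) + U_bs·F_u·A_nt = 477 kN → 358 kN.
Bolt shear governs: 119 kN.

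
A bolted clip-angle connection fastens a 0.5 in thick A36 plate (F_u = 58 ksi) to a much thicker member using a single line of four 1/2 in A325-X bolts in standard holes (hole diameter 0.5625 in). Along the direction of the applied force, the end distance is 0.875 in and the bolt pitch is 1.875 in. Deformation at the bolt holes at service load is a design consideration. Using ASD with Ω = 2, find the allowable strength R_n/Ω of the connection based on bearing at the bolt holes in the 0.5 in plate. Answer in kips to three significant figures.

62.5 kips

Per bolt r_n = 1.2 l_c t F_u ≤ 2.4 d t F_u; upper limit = 2.4 × 0.5 × 0.5 × 58 = 34.8 kips.
Edge bolt: l_c = 0.875 − 0.5625/2 = 0.5938 in → 1.2 × 0.5938 × 0.5 × 58 = 20.66 → r_n = 20.66 kips.
Interior bolts: l_c = 1.875 − 0.5625 = 1.312 in → 1.2 × 1.312 × 0.5 × 58 = 45.67 → r_n = 34.8 kips.
R_n = 1 × 20.66 + 3 × 34.8 = 125.1 kips.
Allowable strength R_n/Ω = 125.1 / 2 = 62.5 kips.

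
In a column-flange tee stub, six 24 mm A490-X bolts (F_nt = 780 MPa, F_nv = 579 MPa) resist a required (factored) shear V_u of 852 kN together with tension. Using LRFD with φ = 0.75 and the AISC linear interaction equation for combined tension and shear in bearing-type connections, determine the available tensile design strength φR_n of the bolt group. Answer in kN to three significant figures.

A_b = π·24²/4 = 452.4 mm²; f_rv = 852 × 1000 / (6 × 452.4) = 313.9 MPa.
F'_nt = 1.3 F_nt − (F_nt / φF_nv) f_rv = 1.3·780 − (780/(0.75·579))·313.9 = 450.2 MPa, capped at F_nt → F'_nt = 450.2 MPa.
R_n = F'_nt · A_b · n = 450.2 × 452.4 × 6 / 1000 = 1222 kN.
Design strength φR_n = 0.75 × 1222 = 916 kN.

916 kN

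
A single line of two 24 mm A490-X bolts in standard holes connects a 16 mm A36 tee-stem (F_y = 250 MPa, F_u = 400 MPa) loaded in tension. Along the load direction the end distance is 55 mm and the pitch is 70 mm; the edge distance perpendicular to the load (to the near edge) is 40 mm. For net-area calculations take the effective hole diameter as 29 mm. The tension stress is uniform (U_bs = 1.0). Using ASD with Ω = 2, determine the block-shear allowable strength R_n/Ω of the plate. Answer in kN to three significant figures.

232 kN

Shear plane L_v = 55 + 1·70 = 125 mm; A_gv = 125 × 16 = 2000 mm².
A_nv = (125 − 1.5·29) × 16 = 1304 mm².
A_nt = (40 − 0.5·29) × 16 = 408 mm².
0.6 F_u A_nv = 313 kN; 0.6 F_y A_gv = 300 kN → shear yielding governs the shear term.
R_n = 300 + 1.0 × 400 × 408 / 1000 = 463.2 kN.
Allowable strength R_n/Ω = 463.2 / 2 = 232 kN.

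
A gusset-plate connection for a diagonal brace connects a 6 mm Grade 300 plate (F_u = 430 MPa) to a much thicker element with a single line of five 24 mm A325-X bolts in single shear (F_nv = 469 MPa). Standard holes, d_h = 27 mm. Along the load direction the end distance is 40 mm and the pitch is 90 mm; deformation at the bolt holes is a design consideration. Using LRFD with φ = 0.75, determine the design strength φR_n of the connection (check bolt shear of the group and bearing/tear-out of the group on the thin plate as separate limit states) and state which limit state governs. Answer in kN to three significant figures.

Bolt shear: A_b = π·24²/4 = 452.4 mm²; R_n = 469 × 452.4 × 5 × 1 / 1000 = 1061 kN → 0.75 × 1061 = 796 kN.
Bearing (1.2 l_c t F_u ≤ 2.4 d t F_u): upper limit = 2.4·24·6·430 / 1000 = 148.6 kN.
  Edge l_c = 40 − 27/2 = 26.5 → r_n = 82.04 kN; interior l_c = 90 − 27 = 63 → r_n = 148.6 kN.
  R_n,bearing = 1·82.04 + 4·148.6 = 676.5 kN → 0.75 × 676.5 = 507 kN.
Bearing governs: 507 kN.

507 kN (bearing governs)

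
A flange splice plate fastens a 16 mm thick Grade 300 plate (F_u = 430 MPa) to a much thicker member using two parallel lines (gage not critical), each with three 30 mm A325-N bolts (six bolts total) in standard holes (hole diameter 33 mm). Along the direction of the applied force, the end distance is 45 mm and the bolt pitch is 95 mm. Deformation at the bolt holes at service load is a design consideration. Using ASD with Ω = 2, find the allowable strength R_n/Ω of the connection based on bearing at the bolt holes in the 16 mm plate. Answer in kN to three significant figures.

Per bolt r_n = 1.2 l_c t F_u ≤ 2.4 d t F_u; upper limit = 2.4 × 30 × 16 × 430 / 1000 = 495.4 kN.
Edge bolt: l_c = 45 − 33/2 = 28.5 mm → 1.2 × 28.5 × 16 × 430 / 1000 = 235.3 → r_n = 235.3 kN.
Interior bolts: l_c = 95 − 33 = 62 mm → 1.2 × 62 × 16 × 430 / 1000 = 511.9 → r_n = 495.4 kN.
R_n = 2 × 235.3 + 4 × 495.4 = 2452 kN.
Allowable strength R_n/Ω = 2452 / 2 = 1230 kN.

1230 kN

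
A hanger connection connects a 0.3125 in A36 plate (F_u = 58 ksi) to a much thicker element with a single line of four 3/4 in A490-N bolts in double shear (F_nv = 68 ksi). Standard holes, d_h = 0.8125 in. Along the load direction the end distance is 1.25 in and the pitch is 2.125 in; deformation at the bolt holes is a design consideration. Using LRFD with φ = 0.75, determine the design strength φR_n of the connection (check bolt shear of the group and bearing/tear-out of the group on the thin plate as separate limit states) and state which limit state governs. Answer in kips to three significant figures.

Bolt shear: A_b = π·0.75²/4 = 0.4418 in²; R_n = 68 × 0.4418 × 4 × 2 = 240.3 kips → 0.75 × 240.3 = 180 kips.
Bearing (1.2 l_c t F_u ≤ 2.4 d t F_u): upper limit = 2.4·0.75·0.3125·58 = 32.62 kips.
  Edge l_c = 1.25 − 0.8125/2 = 0.8438 → r_n = 18.35 kips; interior l_c = 2.125 − 0.8125 = 1.312 → r_n = 28.55 kips.
  R_n,bearing = 1·18.35 + 3·28.55 = 104 kips → 0.75 × 104 = 78 kips.
Bearing governs: 78 kips.

78 kips (bearing governs)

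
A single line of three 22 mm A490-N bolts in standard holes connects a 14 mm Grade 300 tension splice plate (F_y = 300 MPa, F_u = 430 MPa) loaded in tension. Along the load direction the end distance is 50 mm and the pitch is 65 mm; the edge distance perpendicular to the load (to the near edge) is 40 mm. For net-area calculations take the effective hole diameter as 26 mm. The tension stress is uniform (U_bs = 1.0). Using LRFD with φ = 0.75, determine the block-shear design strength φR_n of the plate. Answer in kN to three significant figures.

Shear plane L_v = 50 + 2·65 = 180 mm; A_gv = 180 × 14 = 2520 mm².
A_nv = (180 − 2.5·26) × 14 = 1610 mm².
A_nt = (40 − 0.5·26) × 14 = 378 mm².
0.6 F_u A_nv = 415.4 kN; 0.6 F_y A_gv = 453.6 kN → shear rupture governs the shear term.
R_n = 415.4 + 1.0 × 430 × 378 / 1000 = 577.9 kN.
Design strength φR_n = 0.75 × 577.9 = 433 kN.

433 kN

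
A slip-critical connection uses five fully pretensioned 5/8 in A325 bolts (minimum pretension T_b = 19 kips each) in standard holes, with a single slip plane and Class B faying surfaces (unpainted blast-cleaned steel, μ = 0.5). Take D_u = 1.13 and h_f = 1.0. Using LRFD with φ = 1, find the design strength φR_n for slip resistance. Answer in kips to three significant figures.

53.7 kips

R_n = μ · D_u · h_f · T_b · n_s · n_b = 0.5 × 1.13 × 1.0 × 19 × 1 × 5 = 53.67 kips.
Design strength φR_n = 1 × 53.67 = 53.7 kips.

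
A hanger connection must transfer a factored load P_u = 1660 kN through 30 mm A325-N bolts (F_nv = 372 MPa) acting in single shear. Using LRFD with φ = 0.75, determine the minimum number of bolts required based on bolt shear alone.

9 bolts

A_b = π·30²/4 = 706.9 mm².
Per-bolt design strength φR_n = 0.75 × 372 × 706.9 × 1 / 1000 = 197.2 kN.
n ≥ 1660 / 197.2 = 8.417 → use 9 bolts.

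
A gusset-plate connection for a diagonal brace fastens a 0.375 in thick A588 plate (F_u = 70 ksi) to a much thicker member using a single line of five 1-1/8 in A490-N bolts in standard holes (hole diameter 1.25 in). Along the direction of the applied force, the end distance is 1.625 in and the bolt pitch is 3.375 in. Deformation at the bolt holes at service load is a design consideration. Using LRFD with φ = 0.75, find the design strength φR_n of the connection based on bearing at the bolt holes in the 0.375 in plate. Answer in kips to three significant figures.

Per bolt r_n = 1.2 l_c t F_u ≤ 2.4 d t F_u; upper limit = 2.4 × 1.125 × 0.375 × 70 = 70.88 kips.
Edge bolt: l_c = 1.625 − 1.25/2 = 1 in → 1.2 × 1 × 0.375 × 70 = 31.5 → r_n = 31.5 kips.
Interior bolts: l_c = 3.375 − 1.25 = 2.125 in → 1.2 × 2.125 × 0.375 × 70 = 66.94 → r_n = 66.94 kips.
R_n = 1 × 31.5 + 4 × 66.94 = 299.2 kips.
Design strength φR_n = 0.75 × 299.2 = 224 kips.

224 kips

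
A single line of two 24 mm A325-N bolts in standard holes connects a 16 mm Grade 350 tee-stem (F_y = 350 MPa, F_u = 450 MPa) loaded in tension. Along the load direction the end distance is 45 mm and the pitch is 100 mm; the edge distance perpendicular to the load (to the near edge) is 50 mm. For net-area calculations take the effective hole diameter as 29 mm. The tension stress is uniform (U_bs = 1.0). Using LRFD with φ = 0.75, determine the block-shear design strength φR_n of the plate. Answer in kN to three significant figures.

521 kN

Shear plane L_v = 45 + 1·100 = 145 mm; A_gv = 145 × 16 = 2320 mm².
A_nv = (145 − 1.5·29) × 16 = 1624 mm².
A_nt = (50 − 0.5·29) × 16 = 568 mm².
0.6 F_u A_nv = 438.5 kN; 0.6 F_y A_gv = 487.2 kN → shear rupture governs the shear term.
R_n = 438.5 + 1.0 × 450 × 568 / 1000 = 694.1 kN.
Design strength φR_n = 0.75 × 694.1 = 521 kN.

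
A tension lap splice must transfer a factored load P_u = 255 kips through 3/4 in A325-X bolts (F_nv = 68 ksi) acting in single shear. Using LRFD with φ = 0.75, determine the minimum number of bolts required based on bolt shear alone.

A_b = π·0.75²/4 = 0.4418 in².
Per-bolt design strength φR_n = 0.75 × 68 × 0.4418 × 1 = 22.53 kips.
n ≥ 255 / 22.53 = 11.32 → use 12 bolts.

12 bolts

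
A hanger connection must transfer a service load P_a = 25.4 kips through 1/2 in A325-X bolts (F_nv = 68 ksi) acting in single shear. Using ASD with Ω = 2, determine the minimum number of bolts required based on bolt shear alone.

4 bolts

A_b = π·0.5²/4 = 0.1963 in².
Per-bolt allowable strength R_n/Ω = 68 × 0.1963 × 1 / 2 = 6.676 kips.
n ≥ 25.4 / 6.676 = 3.805 → use 4 bolts.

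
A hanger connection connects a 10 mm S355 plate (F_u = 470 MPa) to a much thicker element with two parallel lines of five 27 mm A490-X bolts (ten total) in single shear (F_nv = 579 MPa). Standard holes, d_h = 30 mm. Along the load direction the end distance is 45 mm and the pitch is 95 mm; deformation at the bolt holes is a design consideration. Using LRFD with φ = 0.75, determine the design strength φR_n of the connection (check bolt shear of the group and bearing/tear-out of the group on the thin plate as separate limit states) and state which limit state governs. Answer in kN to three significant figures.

Bolt shear: A_b = π·27²/4 = 572.6 mm²; R_n = 579 × 572.6 × 10 × 1 / 1000 = 3315 kN → 0.75 × 3315 = 2490 kN.
Bearing (1.2 l_c t F_u ≤ 2.4 d t F_u): upper limit = 2.4·27·10·470 / 1000 = 304.6 kN.
  Edge l_c = 45 − 30/2 = 30 → r_n = 169.2 kN; interior l_c = 95 − 30 = 65 → r_n = 304.6 kN.
  R_n,bearing = 2·169.2 + 8·304.6 = 2775 kN → 0.75 × 2775 = 2080 kN.
Bearing governs: 2080 kN.

2080 kN (bearing governs)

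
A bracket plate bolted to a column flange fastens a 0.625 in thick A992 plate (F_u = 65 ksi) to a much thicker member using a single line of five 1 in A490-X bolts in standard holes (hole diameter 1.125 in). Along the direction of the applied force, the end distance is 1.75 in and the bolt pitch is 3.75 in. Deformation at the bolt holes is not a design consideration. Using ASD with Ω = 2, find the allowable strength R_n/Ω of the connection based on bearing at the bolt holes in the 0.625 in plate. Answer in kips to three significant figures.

280 kips

Per bolt r_n = 1.5 l_c t F_u ≤ 3.0 d t F_u; upper limit = 3.0 × 1 × 0.625 × 65 = 121.9 kips.
Edge bolt: l_c = 1.75 − 1.125/2 = 1.188 in → 1.5 × 1.188 × 0.625 × 65 = 72.36 → r_n = 72.36 kips.
Interior bolts: l_c = 3.75 − 1.125 = 2.625 in → 1.5 × 2.625 × 0.625 × 65 = 160 → r_n = 121.9 kips.
R_n = 1 × 72.36 + 4 × 121.9 = 559.9 kips.
Allowable strength R_n/Ω = 559.9 / 2 = 280 kips.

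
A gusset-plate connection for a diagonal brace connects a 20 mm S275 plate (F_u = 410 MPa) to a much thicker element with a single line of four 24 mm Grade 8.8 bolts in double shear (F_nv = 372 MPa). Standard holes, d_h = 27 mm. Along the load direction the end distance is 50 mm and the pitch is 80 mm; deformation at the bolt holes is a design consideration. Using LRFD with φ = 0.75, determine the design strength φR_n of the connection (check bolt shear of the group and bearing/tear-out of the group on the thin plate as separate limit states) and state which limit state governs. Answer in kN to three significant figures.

Bolt shear: A_b = π·24²/4 = 452.4 mm²; R_n = 372 × 452.4 × 4 × 2 / 1000 = 1346 kN → 0.75 × 1346 = 1010 kN.
Bearing (1.2 l_c t F_u ≤ 2.4 d t F_u): upper limit = 2.4·24·20·410 / 1000 = 472.3 kN.
  Edge l_c = 50 − 27/2 = 36.5 → r_n = 359.2 kN; interior l_c = 80 − 27 = 53 → r_n = 472.3 kN.
  R_n,bearing = 1·359.2 + 3·472.3 = 1776 kN → 0.75 × 1776 = 1330 kN.
Bolt shear governs: 1010 kN.

1010 kN (bolt shear governs)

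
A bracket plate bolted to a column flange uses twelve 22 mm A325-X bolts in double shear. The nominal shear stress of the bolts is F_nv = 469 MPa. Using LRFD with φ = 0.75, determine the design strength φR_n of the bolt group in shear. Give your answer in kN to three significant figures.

A_b = π × 22² / 4 = 380.1 mm².
R_n = F_nv · A_b · n · n_s = 469 × 380.1 × 12 × 2 / 1000 = 4279 kN.
Design strength φR_n = 0.75 × 4279 = 3210 kN.

3210 kN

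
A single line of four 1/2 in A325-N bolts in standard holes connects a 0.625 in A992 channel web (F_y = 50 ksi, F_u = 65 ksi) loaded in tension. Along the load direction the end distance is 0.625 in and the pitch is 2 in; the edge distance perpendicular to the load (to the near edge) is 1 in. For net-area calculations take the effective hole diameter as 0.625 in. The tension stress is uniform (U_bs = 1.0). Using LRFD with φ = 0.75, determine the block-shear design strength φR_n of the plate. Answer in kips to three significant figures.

Shear plane L_v = 0.625 + 3·2 = 6.625 in; A_gv = 6.625 × 0.625 = 4.141 in².
A_nv = (6.625 − 3.5·0.625) × 0.625 = 2.773 in².
A_nt = (1 − 0.5·0.625) × 0.625 = 0.4297 in².
0.6 F_u A_nv = 108.2 kips; 0.6 F_y A_gv = 124.2 kips → shear rupture governs the shear term.
R_n = 108.2 + 1.0 × 65 × 0.4297 = 136.1 kips.
Design strength φR_n = 0.75 × 136.1 = 102 kips.

102 kips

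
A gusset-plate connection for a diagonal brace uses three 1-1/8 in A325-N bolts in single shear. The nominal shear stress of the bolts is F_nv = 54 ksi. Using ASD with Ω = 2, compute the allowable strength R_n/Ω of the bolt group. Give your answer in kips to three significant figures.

80.5 kips

A_b = π × 1.125² / 4 = 0.994 in².
R_n = F_nv · A_b · n · n_s = 54 × 0.994 × 3 × 1 = 161 kips.
Allowable strength R_n/Ω = 161 / 2 = 80.5 kips.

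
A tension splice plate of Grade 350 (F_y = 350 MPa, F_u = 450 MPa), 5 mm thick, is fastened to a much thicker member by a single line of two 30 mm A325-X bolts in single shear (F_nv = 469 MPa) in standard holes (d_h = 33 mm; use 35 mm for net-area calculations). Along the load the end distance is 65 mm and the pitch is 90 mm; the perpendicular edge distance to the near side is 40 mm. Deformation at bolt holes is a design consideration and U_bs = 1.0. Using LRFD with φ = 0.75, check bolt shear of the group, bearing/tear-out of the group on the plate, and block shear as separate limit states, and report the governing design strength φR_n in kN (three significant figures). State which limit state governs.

142 kN (block shear governs)

Bolt shear: A_b = π·30²/4 = 706.9 mm²; R_n = 469 × 706.9 × 2 × 1 / 1000 = 663 kN → 0.75 × 663 = 497 kN.
Bearing: edge l_c = 48.5, r_n = 130.9 kN; interior l_c = 57, r_n = 153.9 kN; R_n = 130.9 + 1·153.9 = 284.8 kN → 214 kN.
Block shear: A_gv = 775, A_nv = 512.5, A_nt = 112.5 mm²; R_n = min(0.6F_uA_nv, 0.6F_yA_gv) + U_bs·F_u·A_nt = 189 kN → 142 kN.
Block shear governs: 142 kN.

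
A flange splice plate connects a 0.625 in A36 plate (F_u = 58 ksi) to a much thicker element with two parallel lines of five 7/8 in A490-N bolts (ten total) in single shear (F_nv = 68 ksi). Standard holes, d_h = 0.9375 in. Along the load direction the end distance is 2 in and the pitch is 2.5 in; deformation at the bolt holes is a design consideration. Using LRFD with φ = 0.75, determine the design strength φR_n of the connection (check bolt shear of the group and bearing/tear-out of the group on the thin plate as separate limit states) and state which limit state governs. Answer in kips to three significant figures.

Bolt shear: A_b = π·0.875²/4 = 0.6013 in²; R_n = 68 × 0.6013 × 10 × 1 = 408.9 kips → 0.75 × 408.9 = 307 kips.
Bearing (1.2 l_c t F_u ≤ 2.4 d t F_u): upper limit = 2.4·0.875·0.625·58 = 76.12 kips.
  Edge l_c = 2 − 0.9375/2 = 1.531 → r_n = 66.61 kips; interior l_c = 2.5 − 0.9375 = 1.562 → r_n = 67.97 kips.
  R_n,bearing = 2·66.61 + 8·67.97 = 677 kips → 0.75 × 677 = 508 kips.
Bolt shear governs: 307 kips.

307 kips (bolt shear governs)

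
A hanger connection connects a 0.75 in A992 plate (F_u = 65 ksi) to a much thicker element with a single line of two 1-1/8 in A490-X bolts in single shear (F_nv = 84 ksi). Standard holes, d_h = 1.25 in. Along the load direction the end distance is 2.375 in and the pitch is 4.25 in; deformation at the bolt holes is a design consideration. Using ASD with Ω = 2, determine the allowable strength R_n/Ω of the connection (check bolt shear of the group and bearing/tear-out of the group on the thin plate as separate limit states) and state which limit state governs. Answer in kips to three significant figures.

83.5 kips (bolt shear governs)

Bolt shear: A_b = π·1.125²/4 = 0.994 in²; R_n = 84 × 0.994 × 2 × 1 = 167 kips → 167 / 2 = 83.5 kips.
Bearing (1.2 l_c t F_u ≤ 2.4 d t F_u): upper limit = 2.4·1.125·0.75·65 = 131.6 kips.
  Edge l_c = 2.375 − 1.25/2 = 1.75 → r_n = 102.4 kips; interior l_c = 4.25 − 1.25 = 3 → r_n = 131.6 kips.
  R_n,bearing = 1·102.4 + 1·131.6 = 234 kips → 234 / 2 = 117 kips.
Bolt shear governs: 83.5 kips.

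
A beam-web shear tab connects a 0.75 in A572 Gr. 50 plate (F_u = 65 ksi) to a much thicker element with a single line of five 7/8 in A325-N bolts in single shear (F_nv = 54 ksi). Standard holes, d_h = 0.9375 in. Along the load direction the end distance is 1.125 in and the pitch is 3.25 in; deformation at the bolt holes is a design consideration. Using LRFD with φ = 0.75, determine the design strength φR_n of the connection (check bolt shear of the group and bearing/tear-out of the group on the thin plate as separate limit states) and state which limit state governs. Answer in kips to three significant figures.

Bolt shear: A_b = π·0.875²/4 = 0.6013 in²; R_n = 54 × 0.6013 × 5 × 1 = 162.4 kips → 0.75 × 162.4 = 122 kips.
Bearing (1.2 l_c t F_u ≤ 2.4 d t F_u): upper limit = 2.4·0.875·0.75·65 = 102.4 kips.
  Edge l_c = 1.125 − 0.9375/2 = 0.6562 → r_n = 38.39 kips; interior l_c = 3.25 − 0.9375 = 2.312 → r_n = 102.4 kips.
  R_n,bearing = 1·38.39 + 4·102.4 = 447.9 kips → 0.75 × 447.9 = 336 kips.
Bolt shear governs: 122 kips.

122 kips (bolt shear governs)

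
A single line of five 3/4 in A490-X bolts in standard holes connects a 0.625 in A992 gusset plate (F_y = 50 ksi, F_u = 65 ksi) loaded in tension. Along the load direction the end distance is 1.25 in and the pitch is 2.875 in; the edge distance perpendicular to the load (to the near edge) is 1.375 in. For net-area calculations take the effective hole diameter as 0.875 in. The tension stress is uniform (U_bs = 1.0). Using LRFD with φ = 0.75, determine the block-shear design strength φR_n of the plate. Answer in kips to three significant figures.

Shear plane L_v = 1.25 + 4·2.875 = 12.75 in; A_gv = 12.75 × 0.625 = 7.969 in².
A_nv = (12.75 − 4.5·0.875) × 0.625 = 5.508 in².
A_nt = (1.375 − 0.5·0.875) × 0.625 = 0.5859 in².
0.6 F_u A_nv = 214.8 kips; 0.6 F_y A_gv = 239.1 kips → shear rupture governs the shear term.
R_n = 214.8 + 1.0 × 65 × 0.5859 = 252.9 kips.
Design strength φR_n = 0.75 × 252.9 = 190 kips.

190 kips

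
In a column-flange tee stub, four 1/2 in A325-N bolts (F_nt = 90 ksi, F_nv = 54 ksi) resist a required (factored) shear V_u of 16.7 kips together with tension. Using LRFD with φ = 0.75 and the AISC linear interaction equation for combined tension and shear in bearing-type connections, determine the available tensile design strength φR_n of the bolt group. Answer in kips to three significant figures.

41.1 kips

A_b = π·0.5²/4 = 0.1963 in²; f_rv = 16.7 / (4 × 0.1963) = 21.26 ksi.
F'_nt = 1.3 F_nt − (F_nt / φF_nv) f_rv = 1.3·90 − (90/(0.75·54))·21.26 = 69.75 ksi, capped at F_nt → F'_nt = 69.75 ksi.
R_n = F'_nt · A_b · n = 69.75 × 0.1963 × 4 = 54.78 kips.
Design strength φR_n = 0.75 × 54.78 = 41.1 kips.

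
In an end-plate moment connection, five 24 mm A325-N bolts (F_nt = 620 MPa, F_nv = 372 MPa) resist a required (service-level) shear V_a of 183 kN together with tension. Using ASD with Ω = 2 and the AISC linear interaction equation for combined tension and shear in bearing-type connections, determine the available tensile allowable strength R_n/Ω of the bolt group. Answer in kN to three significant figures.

607 kN

A_b = π·24²/4 = 452.4 mm²; f_rv = 183 × 1000 / (5 × 452.4) = 80.9 MPa.
F'_nt = 1.3 F_nt − (Ω F_nt / F_nv) f_rv = 1.3·620 − (2·620/372)·80.9 = 536.3 MPa, capped at F_nt → F'_nt = 536.3 MPa.
R_n = F'_nt · A_b · n = 536.3 × 452.4 × 5 / 1000 = 1213 kN.
Allowable strength R_n/Ω = 1213 / 2 = 607 kN.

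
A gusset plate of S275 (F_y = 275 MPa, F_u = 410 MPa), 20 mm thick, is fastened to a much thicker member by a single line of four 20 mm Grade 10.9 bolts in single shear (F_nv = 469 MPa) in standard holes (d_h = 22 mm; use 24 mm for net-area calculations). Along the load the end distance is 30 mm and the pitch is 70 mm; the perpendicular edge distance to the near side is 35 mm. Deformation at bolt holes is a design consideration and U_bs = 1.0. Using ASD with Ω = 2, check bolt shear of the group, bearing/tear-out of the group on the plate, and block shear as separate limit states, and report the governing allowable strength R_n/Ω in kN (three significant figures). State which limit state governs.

Bolt shear: A_b = π·20²/4 = 314.2 mm²; R_n = 469 × 314.2 × 4 × 1 / 1000 = 589.4 kN → 589.4 / 2 = 295 kN.
Bearing: edge l_c = 19, r_n = 187 kN; interior l_c = 48, r_n = 393.6 kN; R_n = 187 + 3·393.6 = 1368 kN → 684 kN.
Block shear: A_gv = 4800, A_nv = 3120, A_nt = 460 mm²; R_n = min(0.6F_uA_nv, 0.6F_yA_gv) + U_bs·F_u·A_nt = 956.1 kN → 478 kN.
Bolt shear governs: 295 kN.

295 kN (bolt shear governs)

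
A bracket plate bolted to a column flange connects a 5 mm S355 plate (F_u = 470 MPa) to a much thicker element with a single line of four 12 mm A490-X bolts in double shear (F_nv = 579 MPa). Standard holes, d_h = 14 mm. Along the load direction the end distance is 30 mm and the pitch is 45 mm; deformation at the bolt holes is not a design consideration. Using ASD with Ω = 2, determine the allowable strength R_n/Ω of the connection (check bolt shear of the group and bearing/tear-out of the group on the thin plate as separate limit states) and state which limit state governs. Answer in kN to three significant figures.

Bolt shear: A_b = π·12²/4 = 113.1 mm²; R_n = 579 × 113.1 × 4 × 2 / 1000 = 523.9 kN → 523.9 / 2 = 262 kN.
Bearing (1.5 l_c t F_u ≤ 3.0 d t F_u): upper limit = 3.0·12·5·470 / 1000 = 84.6 kN.
  Edge l_c = 30 − 14/2 = 23 → r_n = 81.08 kN; interior l_c = 45 − 14 = 31 → r_n = 84.6 kN.
  R_n,bearing = 1·81.08 + 3·84.6 = 334.9 kN → 334.9 / 2 = 167 kN.
Bearing governs: 167 kN.

167 kN (bearing governs)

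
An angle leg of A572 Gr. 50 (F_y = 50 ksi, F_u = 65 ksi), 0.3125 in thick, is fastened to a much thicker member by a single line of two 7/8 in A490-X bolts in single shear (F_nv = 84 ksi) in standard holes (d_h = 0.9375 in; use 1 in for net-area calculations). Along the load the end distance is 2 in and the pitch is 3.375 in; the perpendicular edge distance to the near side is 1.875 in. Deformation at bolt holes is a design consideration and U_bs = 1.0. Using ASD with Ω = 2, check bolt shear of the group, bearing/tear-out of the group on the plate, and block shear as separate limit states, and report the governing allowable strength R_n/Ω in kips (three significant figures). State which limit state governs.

37.6 kips (block shear governs)

Bolt shear: A_b = π·0.875²/4 = 0.6013 in²; R_n = 84 × 0.6013 × 2 × 1 = 101 kips → 101 / 2 = 50.5 kips.
Bearing: edge l_c = 1.531, r_n = 37.32 kips; interior l_c = 2.438, r_n = 42.66 kips; R_n = 37.32 + 1·42.66 = 79.98 kips → 40 kips.
Block shear: A_gv = 1.68, A_nv = 1.211, A_nt = 0.4297 in²; R_n = min(0.6F_uA_nv, 0.6F_yA_gv) + U_bs·F_u·A_nt = 75.16 kips → 37.6 kips.
Block shear governs: 37.6 kips.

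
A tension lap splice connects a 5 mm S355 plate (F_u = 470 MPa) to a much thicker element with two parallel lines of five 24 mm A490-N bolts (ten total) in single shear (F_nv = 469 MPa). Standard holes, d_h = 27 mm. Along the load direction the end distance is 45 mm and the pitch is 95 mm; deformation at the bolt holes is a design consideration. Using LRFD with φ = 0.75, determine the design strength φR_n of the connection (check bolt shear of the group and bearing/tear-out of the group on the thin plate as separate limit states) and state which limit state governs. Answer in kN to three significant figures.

Bolt shear: A_b = π·24²/4 = 452.4 mm²; R_n = 469 × 452.4 × 10 × 1 / 1000 = 2122 kN → 0.75 × 2122 = 1590 kN.
Bearing (1.2 l_c t F_u ≤ 2.4 d t F_u): upper limit = 2.4·24·5·470 / 1000 = 135.4 kN.
  Edge l_c = 45 − 27/2 = 31.5 → r_n = 88.83 kN; interior l_c = 95 − 27 = 68 → r_n = 135.4 kN.
  R_n,bearing = 2·88.83 + 8·135.4 = 1261 kN → 0.75 × 1261 = 945 kN.
Bearing governs: 945 kN.

945 kN (bearing governs)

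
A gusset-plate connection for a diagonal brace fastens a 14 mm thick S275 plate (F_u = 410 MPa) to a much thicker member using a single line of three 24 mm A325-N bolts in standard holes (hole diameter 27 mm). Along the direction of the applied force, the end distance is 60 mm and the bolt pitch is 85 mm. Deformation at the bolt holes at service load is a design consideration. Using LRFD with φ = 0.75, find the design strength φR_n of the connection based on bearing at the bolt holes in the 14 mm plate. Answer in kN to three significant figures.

Per bolt r_n = 1.2 l_c t F_u ≤ 2.4 d t F_u; upper limit = 2.4 × 24 × 14 × 410 / 1000 = 330.6 kN.
Edge bolt: l_c = 60 − 27/2 = 46.5 mm → 1.2 × 46.5 × 14 × 410 / 1000 = 320.3 → r_n = 320.3 kN.
Interior bolts: l_c = 85 − 27 = 58 mm → 1.2 × 58 × 14 × 410 / 1000 = 399.5 → r_n = 330.6 kN.
R_n = 1 × 320.3 + 2 × 330.6 = 981.5 kN.
Design strength φR_n = 0.75 × 981.5 = 736 kN.

736 kN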